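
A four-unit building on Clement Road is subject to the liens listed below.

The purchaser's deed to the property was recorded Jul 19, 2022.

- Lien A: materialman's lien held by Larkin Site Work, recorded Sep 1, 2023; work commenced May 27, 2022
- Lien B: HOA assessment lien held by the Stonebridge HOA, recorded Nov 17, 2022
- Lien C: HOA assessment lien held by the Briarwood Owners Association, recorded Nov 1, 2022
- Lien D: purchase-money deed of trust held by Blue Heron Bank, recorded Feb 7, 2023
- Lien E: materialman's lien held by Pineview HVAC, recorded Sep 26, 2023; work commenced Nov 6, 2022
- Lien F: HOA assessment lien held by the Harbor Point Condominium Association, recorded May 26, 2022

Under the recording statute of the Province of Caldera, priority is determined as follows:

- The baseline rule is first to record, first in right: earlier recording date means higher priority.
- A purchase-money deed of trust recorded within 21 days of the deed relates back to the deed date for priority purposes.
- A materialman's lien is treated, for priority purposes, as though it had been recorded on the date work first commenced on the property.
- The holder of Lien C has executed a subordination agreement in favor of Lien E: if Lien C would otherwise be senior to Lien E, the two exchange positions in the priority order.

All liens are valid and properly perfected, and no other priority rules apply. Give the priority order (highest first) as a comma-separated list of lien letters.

Adjusting effective dates: A's effective date is May 27, 2022, when work began; D was recorded 203 days after the deed, outside the 21-day window, so it keeps its recording date; E relates back to Nov 6, 2022 (work commenced).
Ordering by effective date: F (May 26, 2022), A (May 27, 2022), C (Nov 1, 2022), E (Nov 6, 2022), B (Nov 17, 2022), D (Feb 7, 2023).
C would otherwise be senior to E, so under the subordination agreement C and E exchange positions.

F, A, E, C, B, D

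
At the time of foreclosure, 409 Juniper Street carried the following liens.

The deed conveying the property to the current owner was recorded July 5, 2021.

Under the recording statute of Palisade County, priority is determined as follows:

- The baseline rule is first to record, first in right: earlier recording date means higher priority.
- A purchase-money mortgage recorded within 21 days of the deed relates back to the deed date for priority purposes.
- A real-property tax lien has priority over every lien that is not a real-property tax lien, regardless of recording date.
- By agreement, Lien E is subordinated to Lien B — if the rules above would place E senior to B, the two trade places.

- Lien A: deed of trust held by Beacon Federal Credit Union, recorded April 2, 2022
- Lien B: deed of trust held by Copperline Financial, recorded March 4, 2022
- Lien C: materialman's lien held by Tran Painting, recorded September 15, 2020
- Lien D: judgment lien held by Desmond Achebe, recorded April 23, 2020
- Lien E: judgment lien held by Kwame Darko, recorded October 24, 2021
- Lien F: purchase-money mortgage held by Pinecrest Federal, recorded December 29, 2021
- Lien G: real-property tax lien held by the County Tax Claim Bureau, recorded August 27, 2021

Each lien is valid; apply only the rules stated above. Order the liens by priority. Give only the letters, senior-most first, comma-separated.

G, D, C, B, F, E, A

Effective dates after the stated exceptions: F missed the 21-day window (177 days after the deed), so its recording date stands.
As a real-property tax lien, G is senior to every other lien.
The other liens, earliest effective date first: D (April 23, 2020), C (September 15, 2020), E (October 24, 2021), F (December 29, 2021), B (March 4, 2022), A (April 2, 2022).
The subordination applies — E was senior to B — so E and B swap.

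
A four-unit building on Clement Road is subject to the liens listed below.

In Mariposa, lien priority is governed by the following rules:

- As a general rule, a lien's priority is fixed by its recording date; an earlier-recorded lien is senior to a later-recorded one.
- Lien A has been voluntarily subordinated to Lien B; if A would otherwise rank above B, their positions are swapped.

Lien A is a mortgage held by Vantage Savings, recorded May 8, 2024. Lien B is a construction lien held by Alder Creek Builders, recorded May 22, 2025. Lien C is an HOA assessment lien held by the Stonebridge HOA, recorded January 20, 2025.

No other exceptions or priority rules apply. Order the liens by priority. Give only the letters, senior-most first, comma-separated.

B, C, A

Sorted by effective date: A (May 8, 2024), C (January 20, 2025), B (May 22, 2025).
A is senior to B before the subordination, so the two trade places.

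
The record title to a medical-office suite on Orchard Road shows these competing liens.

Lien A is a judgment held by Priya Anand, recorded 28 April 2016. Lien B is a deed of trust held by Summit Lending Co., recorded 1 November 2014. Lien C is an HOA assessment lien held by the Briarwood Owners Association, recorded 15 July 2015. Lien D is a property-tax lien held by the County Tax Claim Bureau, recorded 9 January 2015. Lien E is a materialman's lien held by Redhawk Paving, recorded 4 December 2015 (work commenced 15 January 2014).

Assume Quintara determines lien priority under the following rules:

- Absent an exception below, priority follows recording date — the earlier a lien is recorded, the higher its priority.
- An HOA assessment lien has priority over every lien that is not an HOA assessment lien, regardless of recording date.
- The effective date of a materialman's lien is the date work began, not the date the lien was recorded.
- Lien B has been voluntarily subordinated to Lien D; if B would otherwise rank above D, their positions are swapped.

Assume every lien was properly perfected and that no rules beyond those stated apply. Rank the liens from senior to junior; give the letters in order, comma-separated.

Effective dates after the stated exceptions: E relates back to 15 January 2014 (work commenced).
C is an HOA assessment lien and takes priority over every other lien.
Among the remaining liens, by effective date: E (15 January 2014), B (1 November 2014), D (9 January 2015), A (28 April 2016).
The subordination applies — B was senior to D — so B and D swap.

C, E, D, B, A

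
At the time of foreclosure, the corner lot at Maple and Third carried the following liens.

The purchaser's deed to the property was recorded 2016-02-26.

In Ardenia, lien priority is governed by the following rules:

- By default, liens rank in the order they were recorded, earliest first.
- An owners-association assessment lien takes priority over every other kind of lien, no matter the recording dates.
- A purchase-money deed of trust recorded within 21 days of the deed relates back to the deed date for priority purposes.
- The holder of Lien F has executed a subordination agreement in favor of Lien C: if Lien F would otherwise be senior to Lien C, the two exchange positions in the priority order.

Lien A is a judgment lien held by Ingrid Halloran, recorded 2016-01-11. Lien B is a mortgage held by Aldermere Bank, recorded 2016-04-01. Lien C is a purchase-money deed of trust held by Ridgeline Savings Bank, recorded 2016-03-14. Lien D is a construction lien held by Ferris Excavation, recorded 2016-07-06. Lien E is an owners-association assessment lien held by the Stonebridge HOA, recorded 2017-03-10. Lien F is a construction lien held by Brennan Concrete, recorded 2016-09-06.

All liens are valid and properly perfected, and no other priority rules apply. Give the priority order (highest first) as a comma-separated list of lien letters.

E, A, C, B, D, F

First, effective dates: C relates back to the deed date 2016-02-26.
E, as an owners-association assessment lien, has superpriority and ranks first.
Ordering the rest by effective date: A (2016-01-11), C (2016-02-26), B (2016-04-01), D (2016-07-06), F (2016-09-06).
F already ranks below C; the subordination has no effect.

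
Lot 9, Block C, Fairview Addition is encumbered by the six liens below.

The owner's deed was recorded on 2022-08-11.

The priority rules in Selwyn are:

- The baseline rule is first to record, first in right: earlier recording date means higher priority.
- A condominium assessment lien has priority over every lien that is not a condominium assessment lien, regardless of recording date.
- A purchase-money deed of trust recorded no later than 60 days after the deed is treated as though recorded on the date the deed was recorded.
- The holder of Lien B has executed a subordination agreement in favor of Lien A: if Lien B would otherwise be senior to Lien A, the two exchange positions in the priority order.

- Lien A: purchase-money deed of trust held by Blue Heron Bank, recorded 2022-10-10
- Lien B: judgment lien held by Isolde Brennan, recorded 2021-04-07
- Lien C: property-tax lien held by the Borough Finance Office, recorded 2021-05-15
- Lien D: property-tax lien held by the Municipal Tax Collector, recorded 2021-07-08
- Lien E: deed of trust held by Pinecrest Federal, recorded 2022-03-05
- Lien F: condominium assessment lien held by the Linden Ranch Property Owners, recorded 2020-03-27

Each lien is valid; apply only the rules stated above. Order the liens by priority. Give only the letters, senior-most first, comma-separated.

First, effective dates: A relates back to the deed date 2022-08-11.
F, as a condominium assessment lien, has superpriority and ranks first.
Ordering the rest by effective date: B (2021-04-07), C (2021-05-15), D (2021-07-08), E (2022-03-05), A (2022-08-11).
The subordination applies — B was senior to A — so B and A swap.

F, A, C, D, E, B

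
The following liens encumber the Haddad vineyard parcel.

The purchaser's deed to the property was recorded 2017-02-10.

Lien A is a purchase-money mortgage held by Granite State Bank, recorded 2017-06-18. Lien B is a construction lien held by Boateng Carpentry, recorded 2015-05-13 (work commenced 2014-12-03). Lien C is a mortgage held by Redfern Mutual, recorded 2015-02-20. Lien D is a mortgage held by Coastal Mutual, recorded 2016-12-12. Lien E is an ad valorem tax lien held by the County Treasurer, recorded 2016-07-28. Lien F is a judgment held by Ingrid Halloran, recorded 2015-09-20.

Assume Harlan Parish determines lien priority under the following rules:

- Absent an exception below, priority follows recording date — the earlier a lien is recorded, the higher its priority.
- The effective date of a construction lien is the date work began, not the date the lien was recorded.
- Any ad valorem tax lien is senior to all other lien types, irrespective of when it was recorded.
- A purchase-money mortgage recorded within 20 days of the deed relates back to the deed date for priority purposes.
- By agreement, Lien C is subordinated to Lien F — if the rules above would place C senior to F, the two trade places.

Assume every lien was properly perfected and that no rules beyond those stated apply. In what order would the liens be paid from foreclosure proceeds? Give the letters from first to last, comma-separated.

E, B, F, C, D, A

Effective dates after the stated exceptions: A was recorded 128 days after the deed, outside the 20-day window, so it keeps its recording date; B is treated as recorded 2014-12-03, the work-commencement date.
E is an ad valorem tax lien, so it outranks all other liens regardless of date.
Remaining liens by effective date: B (2014-12-03), C (2015-02-20), F (2015-09-20), D (2016-12-12), A (2017-06-18).
C is senior to F before the subordination, so the two trade places.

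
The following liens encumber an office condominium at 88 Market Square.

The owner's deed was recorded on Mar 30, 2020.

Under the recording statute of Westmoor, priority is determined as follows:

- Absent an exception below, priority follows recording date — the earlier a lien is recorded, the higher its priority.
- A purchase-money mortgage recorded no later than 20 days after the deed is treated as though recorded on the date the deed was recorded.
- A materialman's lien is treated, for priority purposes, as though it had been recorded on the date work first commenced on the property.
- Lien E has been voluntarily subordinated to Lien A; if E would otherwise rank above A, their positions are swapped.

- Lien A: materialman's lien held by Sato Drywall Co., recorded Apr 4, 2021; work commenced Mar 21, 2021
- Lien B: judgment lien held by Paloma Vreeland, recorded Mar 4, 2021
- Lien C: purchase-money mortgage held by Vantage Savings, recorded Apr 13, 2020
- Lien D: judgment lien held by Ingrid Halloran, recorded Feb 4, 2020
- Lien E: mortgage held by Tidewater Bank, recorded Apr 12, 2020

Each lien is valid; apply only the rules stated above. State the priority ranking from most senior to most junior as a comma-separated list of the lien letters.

D, C, A, B, E

Effective dates after the stated exceptions: A relates back to Mar 21, 2021 (work commenced); C's effective date is the deed date, Mar 30, 2020.
By effective date: D (Feb 4, 2020), C (Mar 30, 2020), E (Apr 12, 2020), B (Mar 4, 2021), A (Mar 21, 2021).
The subordination applies — E was senior to A — so E and A swap.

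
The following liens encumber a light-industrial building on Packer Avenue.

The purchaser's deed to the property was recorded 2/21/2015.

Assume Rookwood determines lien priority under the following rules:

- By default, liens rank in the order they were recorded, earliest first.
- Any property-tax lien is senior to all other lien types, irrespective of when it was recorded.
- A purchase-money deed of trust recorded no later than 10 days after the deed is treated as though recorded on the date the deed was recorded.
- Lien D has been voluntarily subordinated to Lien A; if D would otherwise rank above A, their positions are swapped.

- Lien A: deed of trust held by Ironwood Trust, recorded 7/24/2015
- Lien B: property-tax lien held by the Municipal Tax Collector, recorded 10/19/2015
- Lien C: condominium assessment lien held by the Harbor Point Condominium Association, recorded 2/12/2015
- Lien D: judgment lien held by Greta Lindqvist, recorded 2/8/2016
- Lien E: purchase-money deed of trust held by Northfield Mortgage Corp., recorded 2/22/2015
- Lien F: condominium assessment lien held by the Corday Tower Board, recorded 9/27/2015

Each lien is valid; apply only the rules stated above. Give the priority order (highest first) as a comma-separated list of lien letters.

B, C, E, A, F, D

Adjusting effective dates: E was recorded within the 10-day window, so its effective date is the deed date 2/21/2015.
B, as a property-tax lien, has superpriority and ranks first.
Remaining liens by effective date: C (2/12/2015), E (2/21/2015), A (7/24/2015), F (9/27/2015), D (2/8/2016).
Since D is not senior to A, the subordination leaves the order unchanged.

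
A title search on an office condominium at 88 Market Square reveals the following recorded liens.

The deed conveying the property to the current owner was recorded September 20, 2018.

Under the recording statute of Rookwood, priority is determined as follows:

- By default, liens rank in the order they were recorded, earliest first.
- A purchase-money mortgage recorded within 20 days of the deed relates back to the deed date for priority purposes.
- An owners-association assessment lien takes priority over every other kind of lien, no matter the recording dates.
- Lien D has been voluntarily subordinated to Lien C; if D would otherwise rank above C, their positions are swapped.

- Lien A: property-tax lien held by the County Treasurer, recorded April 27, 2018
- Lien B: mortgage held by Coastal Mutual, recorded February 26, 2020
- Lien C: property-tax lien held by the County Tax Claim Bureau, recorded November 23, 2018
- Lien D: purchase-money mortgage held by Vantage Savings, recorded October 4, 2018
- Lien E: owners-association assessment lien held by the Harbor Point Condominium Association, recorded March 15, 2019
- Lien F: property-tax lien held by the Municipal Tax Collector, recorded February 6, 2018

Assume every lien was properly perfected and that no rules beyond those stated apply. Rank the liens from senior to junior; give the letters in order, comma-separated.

First, effective dates: D relates back to the deed date September 20, 2018.
As an owners-association assessment lien, E is senior to every other lien.
Ordering the rest by effective date: F (February 6, 2018), A (April 27, 2018), D (September 20, 2018), C (November 23, 2018), B (February 26, 2020).
The subordination applies — D was senior to C — so D and C swap.

E, F, A, C, D, B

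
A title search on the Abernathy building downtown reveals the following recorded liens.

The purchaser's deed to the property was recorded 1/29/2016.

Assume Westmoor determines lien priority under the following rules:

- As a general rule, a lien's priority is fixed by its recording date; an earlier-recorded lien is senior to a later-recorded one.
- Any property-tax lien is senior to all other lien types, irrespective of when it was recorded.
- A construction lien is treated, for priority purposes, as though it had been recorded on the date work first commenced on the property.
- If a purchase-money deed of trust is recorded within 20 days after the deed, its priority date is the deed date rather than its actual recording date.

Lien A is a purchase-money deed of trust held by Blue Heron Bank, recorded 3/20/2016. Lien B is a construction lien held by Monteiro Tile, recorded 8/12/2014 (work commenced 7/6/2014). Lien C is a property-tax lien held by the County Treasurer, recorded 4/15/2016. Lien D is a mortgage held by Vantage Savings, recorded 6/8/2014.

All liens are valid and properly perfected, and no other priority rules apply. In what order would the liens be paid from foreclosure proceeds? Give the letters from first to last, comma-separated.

Adjusting effective dates: A missed the 20-day window (51 days after the deed), so its recording date stands; B's effective date is 7/6/2014, when work began.
C is a property-tax lien and takes priority over every other lien.
Remaining liens by effective date: D (6/8/2014), B (7/6/2014), A (3/20/2016).

C, D, B, A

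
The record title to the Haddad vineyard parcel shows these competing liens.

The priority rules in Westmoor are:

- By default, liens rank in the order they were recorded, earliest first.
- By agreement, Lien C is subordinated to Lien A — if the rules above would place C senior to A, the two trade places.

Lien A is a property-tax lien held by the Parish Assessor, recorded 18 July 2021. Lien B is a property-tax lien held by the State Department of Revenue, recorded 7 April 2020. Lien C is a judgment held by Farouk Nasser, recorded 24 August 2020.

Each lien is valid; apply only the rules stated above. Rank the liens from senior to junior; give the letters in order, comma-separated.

Sorted by effective date: B (7 April 2020), C (24 August 2020), A (18 July 2021).
Because C would otherwise rank above A, the subordination swaps them.

B, A, C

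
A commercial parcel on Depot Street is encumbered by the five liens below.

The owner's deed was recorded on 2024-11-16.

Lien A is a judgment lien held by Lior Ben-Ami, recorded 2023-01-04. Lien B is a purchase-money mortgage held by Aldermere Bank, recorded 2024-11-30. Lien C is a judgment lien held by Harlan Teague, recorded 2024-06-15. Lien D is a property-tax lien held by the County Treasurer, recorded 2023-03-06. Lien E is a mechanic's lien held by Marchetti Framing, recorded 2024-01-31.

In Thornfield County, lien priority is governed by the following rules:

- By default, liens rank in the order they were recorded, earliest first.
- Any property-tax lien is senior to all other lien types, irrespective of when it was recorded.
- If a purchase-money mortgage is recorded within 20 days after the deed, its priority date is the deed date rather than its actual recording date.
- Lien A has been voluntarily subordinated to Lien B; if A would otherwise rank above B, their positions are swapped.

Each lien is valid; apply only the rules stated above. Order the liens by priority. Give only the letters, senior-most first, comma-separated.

First, effective dates: B was recorded within the 20-day window, so its effective date is the deed date 2024-11-16.
D, as a property-tax lien, has superpriority and ranks first.
The other liens, earliest effective date first: A (2023-01-04), E (2024-01-31), C (2024-06-15), B (2024-11-16).
A would otherwise be senior to B, so under the subordination agreement A and B exchange positions.

D, B, E, C, A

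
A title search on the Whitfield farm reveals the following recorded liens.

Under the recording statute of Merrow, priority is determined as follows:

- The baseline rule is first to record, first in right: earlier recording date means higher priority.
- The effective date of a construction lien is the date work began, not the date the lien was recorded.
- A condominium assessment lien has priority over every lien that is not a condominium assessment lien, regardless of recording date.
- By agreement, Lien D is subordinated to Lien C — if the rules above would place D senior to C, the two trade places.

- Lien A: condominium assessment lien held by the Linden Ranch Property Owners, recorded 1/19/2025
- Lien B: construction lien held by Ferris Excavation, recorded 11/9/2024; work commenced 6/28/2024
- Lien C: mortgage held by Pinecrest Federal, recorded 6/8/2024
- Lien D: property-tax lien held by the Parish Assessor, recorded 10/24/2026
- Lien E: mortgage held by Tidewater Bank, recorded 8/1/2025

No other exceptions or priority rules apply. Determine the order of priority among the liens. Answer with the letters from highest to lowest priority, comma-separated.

First, effective dates: B relates back to 6/28/2024 (work commenced).
As a condominium assessment lien, A is senior to every other lien.
Remaining liens by effective date: C (6/8/2024), B (6/28/2024), E (8/1/2025), D (10/24/2026).
D already ranks below C; the subordination has no effect.

A, C, B, E, D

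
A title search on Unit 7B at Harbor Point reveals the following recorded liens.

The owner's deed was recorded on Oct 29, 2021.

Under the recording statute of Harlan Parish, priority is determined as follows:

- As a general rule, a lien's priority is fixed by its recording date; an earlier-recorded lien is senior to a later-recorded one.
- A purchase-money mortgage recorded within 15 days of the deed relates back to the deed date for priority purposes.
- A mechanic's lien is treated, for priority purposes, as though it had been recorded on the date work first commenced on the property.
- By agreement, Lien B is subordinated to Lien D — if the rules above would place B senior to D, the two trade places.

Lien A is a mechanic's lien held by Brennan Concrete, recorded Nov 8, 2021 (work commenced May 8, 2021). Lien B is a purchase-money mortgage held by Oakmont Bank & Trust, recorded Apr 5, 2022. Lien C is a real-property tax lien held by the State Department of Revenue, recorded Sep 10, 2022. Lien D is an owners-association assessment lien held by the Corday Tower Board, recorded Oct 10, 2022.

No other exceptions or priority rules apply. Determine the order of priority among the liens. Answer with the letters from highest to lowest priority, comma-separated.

Effective dates after the stated exceptions: A is treated as recorded May 8, 2021, the work-commencement date; B missed the 15-day window (158 days after the deed), so its recording date stands.
Ordering by effective date: A (May 8, 2021), B (Apr 5, 2022), C (Sep 10, 2022), D (Oct 10, 2022).
The subordination applies — B was senior to D — so B and D swap.

A, D, C, B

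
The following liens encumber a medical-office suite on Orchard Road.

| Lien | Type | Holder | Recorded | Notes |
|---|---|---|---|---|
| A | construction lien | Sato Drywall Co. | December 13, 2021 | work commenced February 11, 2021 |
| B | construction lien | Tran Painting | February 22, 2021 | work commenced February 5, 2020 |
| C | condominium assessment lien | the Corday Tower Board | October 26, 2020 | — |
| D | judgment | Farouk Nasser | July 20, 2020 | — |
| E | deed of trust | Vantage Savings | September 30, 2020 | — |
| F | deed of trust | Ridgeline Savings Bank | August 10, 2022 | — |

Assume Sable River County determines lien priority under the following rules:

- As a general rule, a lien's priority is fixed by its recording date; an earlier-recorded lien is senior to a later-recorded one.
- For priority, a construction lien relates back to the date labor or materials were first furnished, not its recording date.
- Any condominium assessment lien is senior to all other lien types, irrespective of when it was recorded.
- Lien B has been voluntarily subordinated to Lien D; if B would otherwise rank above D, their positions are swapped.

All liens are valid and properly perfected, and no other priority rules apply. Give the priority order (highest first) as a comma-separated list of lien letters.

First, effective dates: A relates back to February 11, 2021 (work commenced); B relates back to February 5, 2020 (work commenced).
C is a condominium assessment lien and takes priority over every other lien.
The other liens, earliest effective date first: B (February 5, 2020), D (July 20, 2020), E (September 30, 2020), A (February 11, 2021), F (August 10, 2022).
B would otherwise be senior to D, so under the subordination agreement B and D exchange positions.

C, D, B, E, A, F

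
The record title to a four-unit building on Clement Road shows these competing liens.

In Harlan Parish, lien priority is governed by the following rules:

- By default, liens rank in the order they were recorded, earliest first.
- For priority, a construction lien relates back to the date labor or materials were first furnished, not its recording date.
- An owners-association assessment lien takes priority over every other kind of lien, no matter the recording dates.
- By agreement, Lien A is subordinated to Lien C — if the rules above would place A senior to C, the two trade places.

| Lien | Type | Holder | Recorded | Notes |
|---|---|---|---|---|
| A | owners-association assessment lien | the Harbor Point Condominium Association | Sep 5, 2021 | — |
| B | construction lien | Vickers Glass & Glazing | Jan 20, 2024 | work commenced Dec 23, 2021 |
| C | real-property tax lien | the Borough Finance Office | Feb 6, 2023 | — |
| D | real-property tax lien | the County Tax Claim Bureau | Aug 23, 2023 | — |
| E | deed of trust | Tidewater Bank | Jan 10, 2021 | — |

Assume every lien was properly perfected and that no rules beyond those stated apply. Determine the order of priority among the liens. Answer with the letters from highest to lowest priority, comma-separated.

First, effective dates: B is treated as recorded Dec 23, 2021, the work-commencement date.
A, as an owners-association assessment lien, has superpriority and ranks first.
Among the remaining liens, by effective date: E (Jan 10, 2021), B (Dec 23, 2021), C (Feb 6, 2023), D (Aug 23, 2023).
Because A would otherwise rank above C, the subordination swaps them.

C, E, B, A, D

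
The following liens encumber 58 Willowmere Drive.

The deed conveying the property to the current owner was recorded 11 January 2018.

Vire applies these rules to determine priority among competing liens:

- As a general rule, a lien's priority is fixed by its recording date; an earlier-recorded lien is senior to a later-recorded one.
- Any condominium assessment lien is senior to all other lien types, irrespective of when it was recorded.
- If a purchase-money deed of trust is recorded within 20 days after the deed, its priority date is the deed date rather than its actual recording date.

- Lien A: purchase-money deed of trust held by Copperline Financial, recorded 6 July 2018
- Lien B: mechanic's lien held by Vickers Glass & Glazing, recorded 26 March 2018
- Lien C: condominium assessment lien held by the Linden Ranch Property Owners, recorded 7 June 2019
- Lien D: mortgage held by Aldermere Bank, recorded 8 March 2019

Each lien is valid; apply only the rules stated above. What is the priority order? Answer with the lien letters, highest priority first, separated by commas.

C, B, A, D

Effective dates after the stated exceptions: A was recorded 176 days after the deed, outside the 20-day window, so it keeps its recording date.
C, as a condominium assessment lien, has superpriority and ranks first.
Remaining liens by effective date: B (26 March 2018), A (6 July 2018), D (8 March 2019).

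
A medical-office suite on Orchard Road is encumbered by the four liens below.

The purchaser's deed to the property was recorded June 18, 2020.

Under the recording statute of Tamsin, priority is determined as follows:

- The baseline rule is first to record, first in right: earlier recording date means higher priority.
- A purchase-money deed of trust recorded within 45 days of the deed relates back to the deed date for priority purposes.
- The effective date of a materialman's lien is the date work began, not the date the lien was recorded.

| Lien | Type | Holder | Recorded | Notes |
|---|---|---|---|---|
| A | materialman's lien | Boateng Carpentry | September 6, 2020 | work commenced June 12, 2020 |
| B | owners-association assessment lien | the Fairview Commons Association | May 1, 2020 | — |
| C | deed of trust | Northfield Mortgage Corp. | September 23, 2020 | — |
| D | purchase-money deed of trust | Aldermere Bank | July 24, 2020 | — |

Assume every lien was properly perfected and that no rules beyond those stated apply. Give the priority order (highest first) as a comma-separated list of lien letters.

Adjusting effective dates: A is treated as recorded June 12, 2020, the work-commencement date; D's effective date is the deed date, June 18, 2020.
By effective date: B (May 1, 2020), A (June 12, 2020), D (June 18, 2020), C (September 23, 2020).

B, A, D, C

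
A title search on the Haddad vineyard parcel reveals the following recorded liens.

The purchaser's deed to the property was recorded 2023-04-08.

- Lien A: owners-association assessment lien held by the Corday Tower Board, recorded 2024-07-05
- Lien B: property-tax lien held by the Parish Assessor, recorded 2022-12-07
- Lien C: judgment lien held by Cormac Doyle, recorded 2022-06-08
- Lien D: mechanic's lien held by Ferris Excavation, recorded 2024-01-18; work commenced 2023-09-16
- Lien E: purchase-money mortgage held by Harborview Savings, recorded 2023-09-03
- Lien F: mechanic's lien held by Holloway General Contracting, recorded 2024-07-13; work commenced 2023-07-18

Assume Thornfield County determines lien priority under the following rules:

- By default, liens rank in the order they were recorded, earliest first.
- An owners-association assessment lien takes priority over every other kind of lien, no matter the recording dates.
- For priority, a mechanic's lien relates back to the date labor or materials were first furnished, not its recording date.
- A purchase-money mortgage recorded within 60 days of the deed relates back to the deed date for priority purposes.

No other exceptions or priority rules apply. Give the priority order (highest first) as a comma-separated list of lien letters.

Effective dates after the stated exceptions: D relates back to 2023-09-16 (work commenced); E missed the 60-day window (148 days after the deed), so its recording date stands; F is treated as recorded 2023-07-18, the work-commencement date.
A, as an owners-association assessment lien, has superpriority and ranks first.
The other liens, earliest effective date first: C (2022-06-08), B (2022-12-07), F (2023-07-18), E (2023-09-03), D (2023-09-16).

A, C, B, F, E, D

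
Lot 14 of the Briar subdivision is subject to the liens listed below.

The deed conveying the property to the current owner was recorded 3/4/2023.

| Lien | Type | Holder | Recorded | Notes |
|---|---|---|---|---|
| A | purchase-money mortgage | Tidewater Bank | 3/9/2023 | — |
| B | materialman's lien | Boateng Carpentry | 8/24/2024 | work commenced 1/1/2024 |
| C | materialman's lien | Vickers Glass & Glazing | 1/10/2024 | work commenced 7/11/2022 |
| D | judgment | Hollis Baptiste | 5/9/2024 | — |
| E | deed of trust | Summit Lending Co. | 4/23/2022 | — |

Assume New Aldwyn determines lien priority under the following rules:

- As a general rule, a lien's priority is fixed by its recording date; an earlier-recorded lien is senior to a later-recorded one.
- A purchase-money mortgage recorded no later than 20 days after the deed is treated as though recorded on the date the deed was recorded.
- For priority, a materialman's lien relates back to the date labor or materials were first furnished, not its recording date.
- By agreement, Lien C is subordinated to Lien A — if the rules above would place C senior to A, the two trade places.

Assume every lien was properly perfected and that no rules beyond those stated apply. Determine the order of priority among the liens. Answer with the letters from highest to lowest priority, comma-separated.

First, effective dates: A relates back to the deed date 3/4/2023; B's effective date is 1/1/2024, when work began; C relates back to 7/11/2022 (work commenced).
Sorted by effective date: E (4/23/2022), C (7/11/2022), A (3/4/2023), B (1/1/2024), D (5/9/2024).
C is senior to A before the subordination, so the two trade places.

E, A, C, B, D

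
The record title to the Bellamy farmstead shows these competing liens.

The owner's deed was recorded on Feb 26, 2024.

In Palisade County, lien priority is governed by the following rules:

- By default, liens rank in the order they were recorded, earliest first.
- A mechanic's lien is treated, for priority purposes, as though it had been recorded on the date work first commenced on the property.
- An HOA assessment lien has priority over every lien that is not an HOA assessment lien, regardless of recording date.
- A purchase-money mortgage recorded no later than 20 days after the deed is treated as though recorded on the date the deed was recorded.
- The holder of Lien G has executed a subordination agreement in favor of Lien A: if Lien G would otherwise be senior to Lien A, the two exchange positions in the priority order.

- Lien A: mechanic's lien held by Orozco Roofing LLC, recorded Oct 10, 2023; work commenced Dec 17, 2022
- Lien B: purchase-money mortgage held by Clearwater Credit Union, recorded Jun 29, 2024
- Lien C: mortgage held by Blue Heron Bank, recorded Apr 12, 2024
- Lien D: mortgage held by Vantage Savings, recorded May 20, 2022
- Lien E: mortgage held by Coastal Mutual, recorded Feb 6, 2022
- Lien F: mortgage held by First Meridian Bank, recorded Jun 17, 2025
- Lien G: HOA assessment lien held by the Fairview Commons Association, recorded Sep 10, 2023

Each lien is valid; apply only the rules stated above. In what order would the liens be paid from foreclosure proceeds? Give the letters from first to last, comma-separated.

A, E, D, G, C, B, F

Adjusting effective dates: A's effective date is Dec 17, 2022, when work began; B was recorded 124 days after the deed — beyond 20 days — so no relation-back applies.
As an HOA assessment lien, G is senior to every other lien.
Remaining liens by effective date: E (Feb 6, 2022), D (May 20, 2022), A (Dec 17, 2022), C (Apr 12, 2024), B (Jun 29, 2024), F (Jun 17, 2025).
G would otherwise be senior to A, so under the subordination agreement G and A exchange positions.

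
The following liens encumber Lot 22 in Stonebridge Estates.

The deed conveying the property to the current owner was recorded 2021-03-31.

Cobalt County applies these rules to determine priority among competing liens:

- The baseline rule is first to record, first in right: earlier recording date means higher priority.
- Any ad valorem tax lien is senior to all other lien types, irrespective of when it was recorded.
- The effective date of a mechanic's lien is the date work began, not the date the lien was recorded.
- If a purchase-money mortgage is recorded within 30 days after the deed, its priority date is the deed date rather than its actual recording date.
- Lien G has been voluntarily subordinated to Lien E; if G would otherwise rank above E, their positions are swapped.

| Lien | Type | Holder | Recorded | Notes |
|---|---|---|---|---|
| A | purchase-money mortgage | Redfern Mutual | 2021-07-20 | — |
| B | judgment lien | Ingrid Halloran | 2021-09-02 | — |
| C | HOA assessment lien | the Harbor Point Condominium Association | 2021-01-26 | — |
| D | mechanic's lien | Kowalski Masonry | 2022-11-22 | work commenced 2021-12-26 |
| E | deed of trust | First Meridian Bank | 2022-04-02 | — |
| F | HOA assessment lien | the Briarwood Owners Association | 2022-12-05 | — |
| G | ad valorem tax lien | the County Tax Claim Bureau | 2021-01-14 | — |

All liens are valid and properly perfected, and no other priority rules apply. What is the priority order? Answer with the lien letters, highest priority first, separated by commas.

E, C, A, B, D, G, F

Effective dates: A missed the 30-day window (111 days after the deed), so its recording date stands; D relates back to 2021-12-26 (work commenced).
G is an ad valorem tax lien, so it outranks all other liens regardless of date.
Ordering the rest by effective date: C (2021-01-26), A (2021-07-20), B (2021-09-02), D (2021-12-26), E (2022-04-02), F (2022-12-05).
Because G would otherwise rank above E, the subordination swaps them.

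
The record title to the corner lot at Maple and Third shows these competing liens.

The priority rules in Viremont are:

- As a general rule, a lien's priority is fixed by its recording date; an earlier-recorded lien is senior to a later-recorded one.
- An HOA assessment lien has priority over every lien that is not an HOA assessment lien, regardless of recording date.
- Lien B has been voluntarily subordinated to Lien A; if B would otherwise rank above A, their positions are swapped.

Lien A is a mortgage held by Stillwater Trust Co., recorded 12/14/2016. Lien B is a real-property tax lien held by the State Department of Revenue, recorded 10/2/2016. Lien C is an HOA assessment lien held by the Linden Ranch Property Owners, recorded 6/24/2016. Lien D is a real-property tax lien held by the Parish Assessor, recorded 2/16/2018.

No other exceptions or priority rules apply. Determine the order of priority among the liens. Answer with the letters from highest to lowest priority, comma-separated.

C, A, B, D

C, as an HOA assessment lien, has superpriority and ranks first.
Remaining liens by effective date: B (10/2/2016), A (12/14/2016), D (2/16/2018).
The subordination applies — B was senior to A — so B and A swap.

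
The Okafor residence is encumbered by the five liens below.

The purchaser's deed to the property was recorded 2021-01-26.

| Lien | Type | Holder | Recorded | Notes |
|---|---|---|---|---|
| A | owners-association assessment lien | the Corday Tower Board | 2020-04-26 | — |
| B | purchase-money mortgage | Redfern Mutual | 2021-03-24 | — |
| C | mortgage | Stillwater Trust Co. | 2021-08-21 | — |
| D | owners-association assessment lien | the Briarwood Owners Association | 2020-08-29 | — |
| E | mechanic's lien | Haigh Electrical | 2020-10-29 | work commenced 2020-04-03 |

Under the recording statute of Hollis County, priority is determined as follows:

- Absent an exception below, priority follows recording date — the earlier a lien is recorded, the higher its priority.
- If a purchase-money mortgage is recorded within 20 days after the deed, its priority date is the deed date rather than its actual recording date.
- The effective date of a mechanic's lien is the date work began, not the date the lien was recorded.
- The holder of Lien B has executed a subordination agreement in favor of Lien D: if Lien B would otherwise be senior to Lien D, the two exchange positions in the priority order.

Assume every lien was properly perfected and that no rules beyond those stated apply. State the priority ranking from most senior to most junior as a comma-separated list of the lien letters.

Adjusting effective dates: B missed the 20-day window (57 days after the deed), so its recording date stands; E's effective date is 2020-04-03, when work began.
Ordering by effective date: E (2020-04-03), A (2020-04-26), D (2020-08-29), B (2021-03-24), C (2021-08-21).
B already ranks below D; the subordination has no effect.

E, A, D, B, C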